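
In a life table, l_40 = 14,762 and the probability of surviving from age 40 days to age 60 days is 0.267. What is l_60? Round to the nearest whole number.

l_60 = l_40 × p = 14,762 × 0.267 = 3941.

3941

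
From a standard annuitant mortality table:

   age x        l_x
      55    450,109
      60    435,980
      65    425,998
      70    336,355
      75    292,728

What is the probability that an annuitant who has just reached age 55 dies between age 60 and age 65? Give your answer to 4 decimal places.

We want 5|5q55 = (l_60 − l_65)/l_55.
This is the probability of reaching 60 but not 65, conditional on being alive at 55: (l_60 − l_65) / l_55.
= (435,980 − 425,998) / 450,109 = 9,982 / 450,109 = 0.022177.

0.0222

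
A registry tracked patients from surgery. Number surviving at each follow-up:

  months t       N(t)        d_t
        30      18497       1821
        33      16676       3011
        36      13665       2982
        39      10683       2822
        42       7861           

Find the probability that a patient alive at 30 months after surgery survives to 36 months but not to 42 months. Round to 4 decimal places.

This is the probability of reaching 36 but not 42, conditional on being alive at 30: (N(36) − N(42)) / N(30).
= (13665 − 7861) / 18497 = 5804 / 18497 = 0.313781.

0.3138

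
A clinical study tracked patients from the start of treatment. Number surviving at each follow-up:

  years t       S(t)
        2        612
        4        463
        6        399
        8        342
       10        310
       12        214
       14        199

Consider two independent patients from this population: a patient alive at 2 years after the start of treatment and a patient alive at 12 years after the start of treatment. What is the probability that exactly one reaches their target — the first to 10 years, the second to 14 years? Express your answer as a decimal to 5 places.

0.49438

p₁ = S(10)/S(2) = 310/612 = 0.506536; p₂ = S(14)/S(12) = 199/214 = 0.929907.
P(exactly one) = p₁(1−p₂) + (1−p₁)p₂ = 0.035505 + 0.458876 = 0.494380.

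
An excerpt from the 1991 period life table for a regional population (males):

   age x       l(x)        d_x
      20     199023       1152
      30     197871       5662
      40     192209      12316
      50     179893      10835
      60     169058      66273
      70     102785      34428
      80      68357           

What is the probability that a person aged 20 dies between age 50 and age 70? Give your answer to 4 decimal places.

This is the probability of reaching 50 but not 70, conditional on being alive at 20: (l(50) − l(70)) / l(20).
= (179893 − 102785) / 199023 = 77108 / 199023 = 0.387433.

0.3874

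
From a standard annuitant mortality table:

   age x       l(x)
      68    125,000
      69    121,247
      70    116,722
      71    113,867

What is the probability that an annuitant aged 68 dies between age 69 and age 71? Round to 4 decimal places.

This is the probability of reaching 69 but not 71, conditional on being alive at 68: (l(69) − l(71)) / l(68).
= (121,247 − 113,867) / 125,000 = 7,380 / 125,000 = 0.059040.

0.0590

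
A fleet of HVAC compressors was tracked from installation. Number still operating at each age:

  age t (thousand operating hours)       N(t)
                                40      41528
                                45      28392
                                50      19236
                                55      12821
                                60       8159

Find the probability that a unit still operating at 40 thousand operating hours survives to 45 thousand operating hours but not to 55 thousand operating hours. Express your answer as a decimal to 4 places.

This is the probability of reaching 45 but not 55, conditional on being operational at 40: (N(45) − N(55)) / N(40).
= (28392 − 12821) / 41528 = 15571 / 41528 = 0.374952.

0.3750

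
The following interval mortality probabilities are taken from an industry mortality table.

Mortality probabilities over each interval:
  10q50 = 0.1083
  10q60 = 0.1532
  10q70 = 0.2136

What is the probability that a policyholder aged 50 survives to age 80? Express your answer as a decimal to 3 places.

0.594

Chaining the interval survival probabilities: (1 − 0.1083) × (1 − 0.1532) × (1 − 0.2136).
= 0.8917 × 0.8468 × 0.7864 = 0.593804.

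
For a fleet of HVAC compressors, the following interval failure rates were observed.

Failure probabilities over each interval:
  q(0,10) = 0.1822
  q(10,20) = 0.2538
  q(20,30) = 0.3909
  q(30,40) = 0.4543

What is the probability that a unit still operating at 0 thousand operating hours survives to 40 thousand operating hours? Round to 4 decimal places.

The overall survival probability is (1 − 0.1822) × (1 − 0.2538) × (1 − 0.3909) × (1 − 0.4543).
= 0.8178 × 0.7462 × 0.6091 × 0.5457 = 0.202836.

0.2028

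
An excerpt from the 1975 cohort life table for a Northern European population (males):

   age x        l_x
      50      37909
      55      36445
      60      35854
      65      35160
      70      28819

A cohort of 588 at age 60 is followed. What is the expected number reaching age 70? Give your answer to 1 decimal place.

472.6

The relevant probability is 28819/35854 = 0.803788.
Expected number = 588 × 0.803788 = 472.6.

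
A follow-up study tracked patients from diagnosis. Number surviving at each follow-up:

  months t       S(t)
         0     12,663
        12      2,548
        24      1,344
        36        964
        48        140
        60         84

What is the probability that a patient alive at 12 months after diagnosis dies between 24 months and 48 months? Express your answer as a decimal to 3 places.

This is the probability of reaching 24 but not 48, conditional on being alive at 12: (S(24) − S(48)) / S(12).
= (1,344 − 140) / 2,548 = 1,204 / 2,548 = 0.472527.

0.473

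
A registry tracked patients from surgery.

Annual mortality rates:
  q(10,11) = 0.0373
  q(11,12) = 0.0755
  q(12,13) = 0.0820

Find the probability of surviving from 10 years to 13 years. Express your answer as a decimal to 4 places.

0.8170

The overall survival probability is (1 − 0.0373) × (1 − 0.0755) × (1 − 0.0820).
= 0.9627 × 0.9245 × 0.9180 = 0.817035.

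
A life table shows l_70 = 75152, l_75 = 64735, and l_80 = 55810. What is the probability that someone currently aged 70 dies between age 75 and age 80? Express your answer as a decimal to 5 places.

This is the probability of reaching 75 but not 80, conditional on being alive at 70: (l_75 − l_80) / l_70.
= (64735 − 55810) / 75152 = 8925 / 75152 = 0.118759.

0.11876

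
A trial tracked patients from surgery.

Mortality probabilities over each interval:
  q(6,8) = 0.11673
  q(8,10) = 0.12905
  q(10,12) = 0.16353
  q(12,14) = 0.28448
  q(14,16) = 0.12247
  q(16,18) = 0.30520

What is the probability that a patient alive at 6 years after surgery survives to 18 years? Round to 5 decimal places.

Survival from 6 to 18 is the product of surviving each interval: (1 − 0.11673) × (1 − 0.12905) × (1 − 0.16353) × (1 − 0.28448) × (1 − 0.12247) × (1 − 0.30520).
= 0.88327 × 0.87095 × 0.83647 × 0.71552 × 0.87753 × 0.69480 = 0.280725.

0.28072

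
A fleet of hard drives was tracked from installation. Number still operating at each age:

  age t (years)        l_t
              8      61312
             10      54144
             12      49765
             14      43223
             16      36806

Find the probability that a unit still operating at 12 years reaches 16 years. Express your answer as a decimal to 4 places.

The conditional survival probability is l_16/l_12 = 36806/49765 = 0.739596.

0.7396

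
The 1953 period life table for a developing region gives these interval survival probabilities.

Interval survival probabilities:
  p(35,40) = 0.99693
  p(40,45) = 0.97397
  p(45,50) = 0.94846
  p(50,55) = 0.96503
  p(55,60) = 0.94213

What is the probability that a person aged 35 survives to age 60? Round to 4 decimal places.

0.8373

Chaining the interval survival probabilities: 0.99693 × 0.97397 × 0.94846 × 0.96503 × 0.94213.
= 0.837300.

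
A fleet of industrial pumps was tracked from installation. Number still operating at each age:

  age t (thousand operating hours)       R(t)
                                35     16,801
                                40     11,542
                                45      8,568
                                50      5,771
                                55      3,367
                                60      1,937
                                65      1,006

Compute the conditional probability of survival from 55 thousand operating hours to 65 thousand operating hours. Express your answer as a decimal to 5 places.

0.29878

The conditional survival probability is R(65)/R(55) = 1,006/3,367 = 0.298782.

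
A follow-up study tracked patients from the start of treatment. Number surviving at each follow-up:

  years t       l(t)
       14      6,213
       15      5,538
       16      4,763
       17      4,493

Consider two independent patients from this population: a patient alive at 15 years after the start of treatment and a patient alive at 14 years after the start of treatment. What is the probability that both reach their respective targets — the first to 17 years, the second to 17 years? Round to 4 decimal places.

p₁ = l(17)/l(15) = 4,493/5,538 = 0.811304; p₂ = l(17)/l(14) = 4,493/6,213 = 0.723161.
P(both) = p₁ × p₂ = 0.811304 × 0.723161 = 0.586703.

0.5867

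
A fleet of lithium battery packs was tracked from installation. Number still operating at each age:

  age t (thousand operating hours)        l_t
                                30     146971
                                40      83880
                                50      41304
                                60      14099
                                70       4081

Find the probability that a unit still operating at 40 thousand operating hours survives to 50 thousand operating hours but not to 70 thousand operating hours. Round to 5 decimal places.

This is the probability of reaching 50 but not 70, conditional on being operational at 40: (l_50 − l_70) / l_40.
= (41304 − 4081) / 83880 = 37223 / 83880 = 0.443765.

0.44376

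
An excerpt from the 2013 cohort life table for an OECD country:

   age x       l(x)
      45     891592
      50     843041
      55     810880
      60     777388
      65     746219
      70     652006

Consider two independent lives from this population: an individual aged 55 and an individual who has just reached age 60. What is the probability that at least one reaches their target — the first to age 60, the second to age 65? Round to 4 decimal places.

0.9983

p₁ = l(60)/l(55) = 777388/810880 = 0.958697; p₂ = l(65)/l(60) = 746219/777388 = 0.959905.
P(at least one) = 1 − (1−p₁)(1−p₂) = 1 − 0.041303 × 0.040095 = 0.998344.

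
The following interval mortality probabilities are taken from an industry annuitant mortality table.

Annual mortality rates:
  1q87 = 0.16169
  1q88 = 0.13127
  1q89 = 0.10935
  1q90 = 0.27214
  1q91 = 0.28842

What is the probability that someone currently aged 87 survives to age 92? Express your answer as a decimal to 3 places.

0.336

Survival from 87 to 92 is the product of surviving each interval: (1 − 0.16169) × (1 − 0.13127) × (1 − 0.10935) × (1 − 0.27214) × (1 − 0.28842).
= 0.83831 × 0.86873 × 0.89065 × 0.72786 × 0.71158 = 0.335945.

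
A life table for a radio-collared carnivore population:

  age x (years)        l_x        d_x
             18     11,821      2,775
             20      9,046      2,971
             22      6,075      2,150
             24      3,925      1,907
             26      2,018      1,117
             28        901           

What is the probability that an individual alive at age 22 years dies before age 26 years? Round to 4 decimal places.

P(die before 26 | alive at 22) = 1 − l_26/l_22 = 1 − 2,018/6,075 = (4,057)/6,075 = 0.667819.

0.6678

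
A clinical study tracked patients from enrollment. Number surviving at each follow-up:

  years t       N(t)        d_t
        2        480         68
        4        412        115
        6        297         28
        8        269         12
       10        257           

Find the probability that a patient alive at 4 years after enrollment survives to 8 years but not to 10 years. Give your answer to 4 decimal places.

0.0291

This is the probability of reaching 8 but not 10, conditional on being alive at 4: (N(8) − N(10)) / N(4).
= (269 − 257) / 412 = 12 / 412 = 0.029126.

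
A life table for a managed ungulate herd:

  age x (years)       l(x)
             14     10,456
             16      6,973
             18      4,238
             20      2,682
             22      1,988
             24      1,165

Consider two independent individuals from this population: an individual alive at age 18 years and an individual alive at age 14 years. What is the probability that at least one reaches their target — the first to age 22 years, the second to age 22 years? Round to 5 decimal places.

0.57003

p₁ = l(22)/l(18) = 1,988/4,238 = 0.469089; p₂ = l(22)/l(14) = 1,988/10,456 = 0.190130.
P(at least one) = 1 − (1−p₁)(1−p₂) = 1 − 0.530911 × 0.809870 = 0.570031.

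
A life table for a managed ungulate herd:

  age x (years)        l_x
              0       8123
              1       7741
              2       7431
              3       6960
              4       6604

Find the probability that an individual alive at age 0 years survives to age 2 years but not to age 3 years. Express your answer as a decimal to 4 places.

0.0580

This is the probability of reaching 2 but not 3, conditional on being alive at 0: (l_2 − l_3) / l_0.
= (7431 − 6960) / 8123 = 471 / 8123 = 0.057984.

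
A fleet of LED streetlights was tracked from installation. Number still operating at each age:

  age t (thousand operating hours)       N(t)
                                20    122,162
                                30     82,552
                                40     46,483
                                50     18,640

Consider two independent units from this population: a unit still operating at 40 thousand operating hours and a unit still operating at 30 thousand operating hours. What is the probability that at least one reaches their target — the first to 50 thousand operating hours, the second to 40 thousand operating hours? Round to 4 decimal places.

p₁ = N(50)/N(40) = 18,640/46,483 = 0.401007; p₂ = N(40)/N(30) = 46,483/82,552 = 0.563075.
P(at least one) = 1 − (1−p₁)(1−p₂) = 1 − 0.598993 × 0.436925 = 0.738285.

0.7383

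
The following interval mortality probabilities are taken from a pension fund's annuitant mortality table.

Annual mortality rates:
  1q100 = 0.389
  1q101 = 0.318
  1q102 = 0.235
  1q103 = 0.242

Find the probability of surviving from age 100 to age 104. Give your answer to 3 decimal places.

0.242

The overall survival probability is (1 − 0.389) × (1 − 0.318) × (1 − 0.235) × (1 − 0.242).
= 0.611 × 0.682 × 0.765 × 0.758 = 0.241633.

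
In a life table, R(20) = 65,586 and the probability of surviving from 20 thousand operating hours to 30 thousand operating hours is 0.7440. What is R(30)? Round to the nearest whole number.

48796

R(30) = R(20) × p = 65,586 × 0.7440 = 48796.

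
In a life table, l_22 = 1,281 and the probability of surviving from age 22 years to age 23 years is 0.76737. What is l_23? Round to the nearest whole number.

983

l_23 = l_22 × p = 1,281 × 0.76737 = 983.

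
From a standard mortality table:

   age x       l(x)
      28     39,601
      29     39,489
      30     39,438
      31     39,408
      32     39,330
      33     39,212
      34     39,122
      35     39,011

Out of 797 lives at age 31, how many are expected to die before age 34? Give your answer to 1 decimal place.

5.8

The relevant probability is 1 − 39,122/39,408 = 0.007257.
Expected number = 797 × 0.007257 = 5.8.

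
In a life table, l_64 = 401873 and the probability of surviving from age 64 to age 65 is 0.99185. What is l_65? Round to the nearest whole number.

l_65 = l_64 × p = 401873 × 0.99185 = 398598.

398598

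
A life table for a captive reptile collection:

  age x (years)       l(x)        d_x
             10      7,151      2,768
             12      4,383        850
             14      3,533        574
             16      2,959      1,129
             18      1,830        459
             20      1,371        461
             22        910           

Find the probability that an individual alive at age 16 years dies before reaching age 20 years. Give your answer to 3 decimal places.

P(die before 20 | alive at 16) = 1 − l(20)/l(16) = 1 − 1,371/2,959 = (1,588)/2,959 = 0.536668.

0.537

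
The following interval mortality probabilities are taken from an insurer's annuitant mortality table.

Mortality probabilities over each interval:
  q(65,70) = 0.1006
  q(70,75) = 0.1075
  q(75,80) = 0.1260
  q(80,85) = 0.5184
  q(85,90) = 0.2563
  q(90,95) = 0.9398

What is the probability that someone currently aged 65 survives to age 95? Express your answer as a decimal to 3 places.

P(survive 65→95) = (1 − 0.1006) × (1 − 0.1075) × (1 − 0.1260) × (1 − 0.5184) × (1 − 0.2563) × (1 − 0.9398).
= 0.8994 × 0.8925 × 0.8740 × 0.4816 × 0.7437 × 0.0602 = 0.015127.

0.015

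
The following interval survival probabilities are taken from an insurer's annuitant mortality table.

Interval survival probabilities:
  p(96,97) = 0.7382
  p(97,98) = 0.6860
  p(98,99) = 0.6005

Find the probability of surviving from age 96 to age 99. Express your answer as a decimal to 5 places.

Survival from 96 to 99 is the product of surviving each interval: 0.7382 × 0.6860 × 0.6005.
= 0.304096.

0.30410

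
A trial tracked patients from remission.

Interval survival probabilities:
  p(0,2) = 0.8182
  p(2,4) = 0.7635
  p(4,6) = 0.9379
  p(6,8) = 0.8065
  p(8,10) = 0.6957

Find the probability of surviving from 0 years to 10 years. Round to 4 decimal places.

0.3287

Survival from 0 to 10 is the product of surviving each interval: 0.8182 × 0.7635 × 0.9379 × 0.8065 × 0.6957.
= 0.328739.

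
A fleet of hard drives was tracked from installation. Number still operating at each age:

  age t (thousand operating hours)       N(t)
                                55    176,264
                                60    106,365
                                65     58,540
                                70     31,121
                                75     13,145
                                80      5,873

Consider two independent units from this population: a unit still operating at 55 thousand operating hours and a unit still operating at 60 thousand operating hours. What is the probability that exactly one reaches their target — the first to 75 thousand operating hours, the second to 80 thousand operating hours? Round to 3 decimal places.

0.122

p₁ = N(75)/N(55) = 13,145/176,264 = 0.074576; p₂ = N(80)/N(60) = 5,873/106,365 = 0.055216.
P(exactly one) = p₁(1−p₂) + (1−p₁)p₂ = 0.070458 + 0.051098 = 0.121556.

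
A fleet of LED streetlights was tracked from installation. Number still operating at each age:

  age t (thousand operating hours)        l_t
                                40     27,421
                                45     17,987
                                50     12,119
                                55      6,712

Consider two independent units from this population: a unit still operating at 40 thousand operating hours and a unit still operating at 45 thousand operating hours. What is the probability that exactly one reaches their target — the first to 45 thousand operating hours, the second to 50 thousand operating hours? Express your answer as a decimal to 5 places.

p₁ = l_45/l_40 = 17,987/27,421 = 0.655957; p₂ = l_50/l_45 = 12,119/17,987 = 0.673764.
P(exactly one) = p₁(1−p₂) + (1−p₁)p₂ = 0.213997 + 0.231804 = 0.445801.

0.44580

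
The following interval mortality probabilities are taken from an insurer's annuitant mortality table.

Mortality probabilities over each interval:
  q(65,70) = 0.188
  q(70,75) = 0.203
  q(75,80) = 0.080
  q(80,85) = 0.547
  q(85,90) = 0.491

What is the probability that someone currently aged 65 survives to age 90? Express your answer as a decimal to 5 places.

Chaining the interval survival probabilities: (1 − 0.188) × (1 − 0.203) × (1 − 0.080) × (1 − 0.547) × (1 − 0.491).
= 0.812 × 0.797 × 0.920 × 0.453 × 0.509 = 0.137283.

0.13728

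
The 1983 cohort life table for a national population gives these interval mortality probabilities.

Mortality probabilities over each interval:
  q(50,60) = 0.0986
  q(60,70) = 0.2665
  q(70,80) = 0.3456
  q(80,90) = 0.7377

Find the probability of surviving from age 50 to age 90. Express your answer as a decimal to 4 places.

0.1135

Chaining the interval survival probabilities: (1 − 0.0986) × (1 − 0.2665) × (1 − 0.3456) × (1 − 0.7377).
= 0.9014 × 0.7335 × 0.6544 × 0.2623 = 0.113490.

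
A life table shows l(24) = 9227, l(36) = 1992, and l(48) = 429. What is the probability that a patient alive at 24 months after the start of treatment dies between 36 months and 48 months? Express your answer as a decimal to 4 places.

This is the probability of reaching 36 but not 48, conditional on being alive at 24: (l(36) − l(48)) / l(24).
= (1992 − 429) / 9227 = 1563 / 9227 = 0.169394.

0.1694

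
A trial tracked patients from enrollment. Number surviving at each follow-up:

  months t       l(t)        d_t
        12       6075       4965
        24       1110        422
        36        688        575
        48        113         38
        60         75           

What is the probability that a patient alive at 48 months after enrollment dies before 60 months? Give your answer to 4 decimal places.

P(die before 60 | alive at 48) = 1 − l(60)/l(48) = 1 − 75/113 = (38)/113 = 0.336283.

0.3363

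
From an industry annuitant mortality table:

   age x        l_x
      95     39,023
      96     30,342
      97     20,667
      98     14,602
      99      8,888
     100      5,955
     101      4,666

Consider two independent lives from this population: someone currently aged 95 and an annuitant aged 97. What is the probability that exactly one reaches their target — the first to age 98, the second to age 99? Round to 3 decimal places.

p₁ = l_98/l_95 = 14,602/39,023 = 0.374190; p₂ = l_99/l_97 = 8,888/20,667 = 0.430058.
P(exactly one) = p₁(1−p₂) + (1−p₁)p₂ = 0.213267 + 0.269135 = 0.482401.

0.482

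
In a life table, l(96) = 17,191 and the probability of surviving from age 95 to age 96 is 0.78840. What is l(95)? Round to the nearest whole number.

21805

l(95) = l(96) / p = 17,191 / 0.78840 = 21805.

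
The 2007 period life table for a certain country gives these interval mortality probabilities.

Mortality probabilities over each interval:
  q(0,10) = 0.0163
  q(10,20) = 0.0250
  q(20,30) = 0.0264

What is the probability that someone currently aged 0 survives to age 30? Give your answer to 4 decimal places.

0.9338

Survival from 0 to 30 is the product of surviving each interval: (1 − 0.0163) × (1 − 0.0250) × (1 − 0.0264).
= 0.9837 × 0.9750 × 0.9736 = 0.933787.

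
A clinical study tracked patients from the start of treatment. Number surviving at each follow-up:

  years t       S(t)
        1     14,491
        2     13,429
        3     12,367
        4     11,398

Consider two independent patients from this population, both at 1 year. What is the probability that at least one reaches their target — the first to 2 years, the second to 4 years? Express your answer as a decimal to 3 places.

0.984

p₁ = S(2)/S(1) = 13,429/14,491 = 0.926713; p₂ = S(4)/S(1) = 11,398/14,491 = 0.786557.
P(at least one) = 1 − (1−p₁)(1−p₂) = 1 − 0.073287 × 0.213443 = 0.984357.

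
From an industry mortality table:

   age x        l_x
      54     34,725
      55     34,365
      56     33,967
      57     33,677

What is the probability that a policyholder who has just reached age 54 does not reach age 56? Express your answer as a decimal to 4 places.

P(die before 56 | alive at 54) = 1 − l_56/l_54 = 1 − 33,967/34,725 = (758)/34,725 = 0.021829.

0.0218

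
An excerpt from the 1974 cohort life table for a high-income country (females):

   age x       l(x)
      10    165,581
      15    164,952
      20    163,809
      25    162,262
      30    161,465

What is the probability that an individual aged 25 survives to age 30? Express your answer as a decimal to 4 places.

0.9951

The conditional survival probability is l(30)/l(25) = 161,465/162,262 = 0.995088.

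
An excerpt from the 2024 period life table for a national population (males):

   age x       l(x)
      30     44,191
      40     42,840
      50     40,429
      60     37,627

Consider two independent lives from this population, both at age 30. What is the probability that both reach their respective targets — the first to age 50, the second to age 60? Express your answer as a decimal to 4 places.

0.7790

p₁ = l(50)/l(30) = 40,429/44,191 = 0.914870; p₂ = l(60)/l(30) = 37,627/44,191 = 0.851463.
P(both) = p₁ × p₂ = 0.914870 × 0.851463 = 0.778978.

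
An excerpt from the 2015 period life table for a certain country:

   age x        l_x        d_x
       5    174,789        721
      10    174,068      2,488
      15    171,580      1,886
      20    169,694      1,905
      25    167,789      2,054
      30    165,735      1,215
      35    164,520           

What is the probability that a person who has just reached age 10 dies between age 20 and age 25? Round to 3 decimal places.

0.011

This is the probability of reaching 20 but not 25, conditional on being alive at 10: (l_20 − l_25) / l_10.
= (169,694 − 167,789) / 174,068 = 1,905 / 174,068 = 0.010944.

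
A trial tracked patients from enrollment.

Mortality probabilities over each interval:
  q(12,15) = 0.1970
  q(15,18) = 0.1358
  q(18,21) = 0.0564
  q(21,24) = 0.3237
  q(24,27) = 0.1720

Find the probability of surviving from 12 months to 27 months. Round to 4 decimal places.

0.3667

P(survive 12→27) = (1 − 0.1970) × (1 − 0.1358) × (1 − 0.0564) × (1 − 0.3237) × (1 − 0.1720).
= 0.8030 × 0.8642 × 0.9436 × 0.6763 × 0.8280 = 0.366680.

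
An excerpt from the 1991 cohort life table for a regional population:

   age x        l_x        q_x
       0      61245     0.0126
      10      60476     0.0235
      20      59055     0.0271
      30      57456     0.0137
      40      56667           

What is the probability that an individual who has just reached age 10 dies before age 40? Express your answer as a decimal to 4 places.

0.0630

P(die before 40 | alive at 10) = 1 − l_40/l_10 = 1 − 56667/60476 = (3809)/60476 = 0.062984.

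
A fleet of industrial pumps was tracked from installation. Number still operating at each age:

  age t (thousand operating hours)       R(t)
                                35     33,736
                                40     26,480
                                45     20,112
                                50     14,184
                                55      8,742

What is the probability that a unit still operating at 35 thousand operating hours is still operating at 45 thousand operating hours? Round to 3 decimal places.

0.596

The conditional survival probability is R(45)/R(35) = 20,112/33,736 = 0.596158.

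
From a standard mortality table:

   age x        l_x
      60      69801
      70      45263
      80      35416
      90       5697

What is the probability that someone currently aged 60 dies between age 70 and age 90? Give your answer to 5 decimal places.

We want 10|20q60 = (l_70 − l_90)/l_60.
This is the probability of reaching 70 but not 90, conditional on being alive at 60: (l_70 − l_90) / l_60.
= (45263 − 5697) / 69801 = 39566 / 69801 = 0.566840.

0.56684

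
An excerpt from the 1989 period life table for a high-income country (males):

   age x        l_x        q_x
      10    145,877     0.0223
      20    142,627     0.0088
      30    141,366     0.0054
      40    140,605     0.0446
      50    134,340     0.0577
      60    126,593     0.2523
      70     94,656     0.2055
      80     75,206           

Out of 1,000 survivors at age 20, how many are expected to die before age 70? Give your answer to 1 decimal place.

336.3

The relevant probability is 1 − 94,656/142,627 = 0.336339.
Expected number = 1,000 × 0.336339 = 336.3.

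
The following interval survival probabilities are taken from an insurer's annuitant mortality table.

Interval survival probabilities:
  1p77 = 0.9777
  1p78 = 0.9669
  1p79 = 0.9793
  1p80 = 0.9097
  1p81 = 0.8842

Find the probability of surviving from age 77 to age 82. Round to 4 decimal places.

0.7446

Chaining the interval survival probabilities: 0.9777 × 0.9669 × 0.9793 × 0.9097 × 0.8842.
= 0.744649.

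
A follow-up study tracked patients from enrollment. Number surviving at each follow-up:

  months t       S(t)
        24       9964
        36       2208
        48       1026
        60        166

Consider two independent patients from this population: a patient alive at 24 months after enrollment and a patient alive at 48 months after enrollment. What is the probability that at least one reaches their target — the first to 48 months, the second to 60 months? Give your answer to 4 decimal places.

0.2481

p₁ = S(48)/S(24) = 1026/9964 = 0.102971; p₂ = S(60)/S(48) = 166/1026 = 0.161793.
P(at least one) = 1 − (1−p₁)(1−p₂) = 1 − 0.897029 × 0.838207 = 0.248104.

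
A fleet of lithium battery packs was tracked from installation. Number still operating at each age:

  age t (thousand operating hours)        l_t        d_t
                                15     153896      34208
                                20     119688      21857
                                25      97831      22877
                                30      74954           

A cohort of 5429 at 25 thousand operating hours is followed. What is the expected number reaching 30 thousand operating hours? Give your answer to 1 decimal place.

4159.5

The relevant probability is 74954/97831 = 0.766158.
Expected number = 5429 × 0.766158 = 4159.5.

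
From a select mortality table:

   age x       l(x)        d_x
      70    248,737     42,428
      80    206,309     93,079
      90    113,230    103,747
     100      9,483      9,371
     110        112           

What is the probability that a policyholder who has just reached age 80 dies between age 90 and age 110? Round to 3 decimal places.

This is the probability of reaching 90 but not 110, conditional on being alive at 80: (l(90) − l(110)) / l(80).
= (113,230 − 112) / 206,309 = 113,118 / 206,309 = 0.548294.

0.548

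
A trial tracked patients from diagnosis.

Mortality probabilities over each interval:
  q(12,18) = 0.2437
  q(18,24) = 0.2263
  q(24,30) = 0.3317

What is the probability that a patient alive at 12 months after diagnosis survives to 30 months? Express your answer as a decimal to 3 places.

0.391

Chaining the interval survival probabilities: (1 − 0.2437) × (1 − 0.2263) × (1 − 0.3317).
= 0.7563 × 0.7737 × 0.6683 = 0.391055.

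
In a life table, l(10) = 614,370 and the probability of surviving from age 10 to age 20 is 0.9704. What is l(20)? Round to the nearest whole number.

l(20) = l(10) × p = 614,370 × 0.9704 = 596185.

596185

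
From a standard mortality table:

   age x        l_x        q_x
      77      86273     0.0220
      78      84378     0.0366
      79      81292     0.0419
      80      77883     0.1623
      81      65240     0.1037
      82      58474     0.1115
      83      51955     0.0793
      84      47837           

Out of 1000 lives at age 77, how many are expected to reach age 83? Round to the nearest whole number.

602

The relevant probability is 51955/86273 = 0.602216.
Expected number = 1000 × 0.602216 = 602.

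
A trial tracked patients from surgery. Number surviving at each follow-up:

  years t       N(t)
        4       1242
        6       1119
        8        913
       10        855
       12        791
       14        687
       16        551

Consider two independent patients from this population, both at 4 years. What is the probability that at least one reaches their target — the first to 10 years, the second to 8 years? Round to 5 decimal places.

p₁ = N(10)/N(4) = 855/1242 = 0.688406; p₂ = N(8)/N(4) = 913/1242 = 0.735105.
P(at least one) = 1 − (1−p₁)(1−p₂) = 1 − 0.311594 × 0.264895 = 0.917460.

0.91746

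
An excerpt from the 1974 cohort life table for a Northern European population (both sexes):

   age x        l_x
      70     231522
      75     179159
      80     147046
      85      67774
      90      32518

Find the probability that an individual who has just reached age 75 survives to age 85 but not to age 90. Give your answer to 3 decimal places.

0.197

We want 10|5q75 = (l_85 − l_90)/l_75.
This is the probability of reaching 85 but not 90, conditional on being alive at 75: (l_85 − l_90) / l_75.
= (67774 − 32518) / 179159 = 35256 / 179159 = 0.196786.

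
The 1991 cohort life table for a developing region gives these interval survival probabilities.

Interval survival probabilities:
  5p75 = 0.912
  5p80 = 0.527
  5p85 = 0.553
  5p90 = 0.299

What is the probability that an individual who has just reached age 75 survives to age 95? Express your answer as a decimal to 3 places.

0.079

The overall survival probability is 0.912 × 0.527 × 0.553 × 0.299.
= 0.079470.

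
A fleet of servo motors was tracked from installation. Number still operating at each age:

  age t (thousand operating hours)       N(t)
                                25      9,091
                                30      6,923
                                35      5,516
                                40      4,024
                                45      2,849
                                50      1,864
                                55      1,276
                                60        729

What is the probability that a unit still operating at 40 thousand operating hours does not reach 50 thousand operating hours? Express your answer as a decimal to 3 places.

P(fail before 50 | operational at 40) = 1 − N(50)/N(40) = 1 − 1,864/4,024 = (2,160)/4,024 = 0.536779.

0.537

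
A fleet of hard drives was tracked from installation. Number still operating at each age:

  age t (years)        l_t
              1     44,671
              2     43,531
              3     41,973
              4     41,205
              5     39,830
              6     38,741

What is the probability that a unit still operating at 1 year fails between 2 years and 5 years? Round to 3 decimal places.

0.083

This is the probability of reaching 2 but not 5, conditional on being operational at 1: (l_2 − l_5) / l_1.
= (43,531 − 39,830) / 44,671 = 3,701 / 44,671 = 0.082850.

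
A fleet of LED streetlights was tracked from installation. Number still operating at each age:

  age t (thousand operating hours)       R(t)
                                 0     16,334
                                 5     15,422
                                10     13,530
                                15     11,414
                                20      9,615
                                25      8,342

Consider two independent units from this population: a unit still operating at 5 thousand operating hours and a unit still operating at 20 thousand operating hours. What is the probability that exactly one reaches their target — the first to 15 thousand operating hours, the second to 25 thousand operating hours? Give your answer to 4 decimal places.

p₁ = R(15)/R(5) = 11,414/15,422 = 0.740112; p₂ = R(25)/R(20) = 8,342/9,615 = 0.867603.
P(exactly one) = p₁(1−p₂) + (1−p₁)p₂ = 0.097989 + 0.225480 = 0.323468.

0.3235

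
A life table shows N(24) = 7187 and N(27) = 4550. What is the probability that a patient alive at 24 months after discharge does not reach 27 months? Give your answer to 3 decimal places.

0.367

P(die before 27 | alive at 24) = 1 − N(27)/N(24) = 1 − 4550/7187 = (2637)/7187 = 0.366912.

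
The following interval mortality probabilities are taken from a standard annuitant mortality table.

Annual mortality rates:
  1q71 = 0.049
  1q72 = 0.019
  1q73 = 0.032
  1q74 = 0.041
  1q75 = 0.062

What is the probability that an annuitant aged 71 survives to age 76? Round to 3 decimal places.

Survival from 71 to 76 is the product of surviving each interval: (1 − 0.049) × (1 − 0.019) × (1 − 0.032) × (1 − 0.041) × (1 − 0.062).
= 0.951 × 0.981 × 0.968 × 0.959 × 0.938 = 0.812356.

0.812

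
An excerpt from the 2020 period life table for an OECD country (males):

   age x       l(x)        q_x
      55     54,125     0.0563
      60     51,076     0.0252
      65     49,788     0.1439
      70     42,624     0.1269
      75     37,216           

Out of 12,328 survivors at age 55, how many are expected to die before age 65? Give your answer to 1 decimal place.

The relevant probability is 1 − 49,788/54,125 = 0.080129.
Expected number = 12,328 × 0.080129 = 987.8.

987.8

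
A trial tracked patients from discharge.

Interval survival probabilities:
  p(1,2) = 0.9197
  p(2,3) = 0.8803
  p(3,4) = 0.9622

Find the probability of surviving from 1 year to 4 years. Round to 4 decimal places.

The overall survival probability is 0.9197 × 0.8803 × 0.9622.
= 0.779009.

0.7790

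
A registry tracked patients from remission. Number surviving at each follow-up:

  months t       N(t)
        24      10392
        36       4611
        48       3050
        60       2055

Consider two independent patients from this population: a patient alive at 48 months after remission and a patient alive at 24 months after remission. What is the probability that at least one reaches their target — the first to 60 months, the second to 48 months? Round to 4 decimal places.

0.7695

p₁ = N(60)/N(48) = 2055/3050 = 0.673770; p₂ = N(48)/N(24) = 3050/10392 = 0.293495.
P(at least one) = 1 − (1−p₁)(1−p₂) = 1 − 0.326230 × 0.706505 = 0.769517.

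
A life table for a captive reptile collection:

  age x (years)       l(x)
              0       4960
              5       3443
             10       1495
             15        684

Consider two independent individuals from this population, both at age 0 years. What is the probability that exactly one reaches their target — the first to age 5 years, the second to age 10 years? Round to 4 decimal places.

p₁ = l(5)/l(0) = 3443/4960 = 0.694153; p₂ = l(10)/l(0) = 1495/4960 = 0.301411.
P(exactly one) = p₁(1−p₂) + (1−p₁)p₂ = 0.484928 + 0.092186 = 0.577113.

0.5771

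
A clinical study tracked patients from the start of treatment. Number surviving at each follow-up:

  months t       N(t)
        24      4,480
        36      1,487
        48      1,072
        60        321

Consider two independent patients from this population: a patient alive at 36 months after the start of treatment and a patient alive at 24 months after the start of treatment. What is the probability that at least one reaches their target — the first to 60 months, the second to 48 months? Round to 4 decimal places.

p₁ = N(60)/N(36) = 321/1,487 = 0.215871; p₂ = N(48)/N(24) = 1,072/4,480 = 0.239286.
P(at least one) = 1 − (1−p₁)(1−p₂) = 1 − 0.784129 × 0.760714 = 0.403502.

0.4035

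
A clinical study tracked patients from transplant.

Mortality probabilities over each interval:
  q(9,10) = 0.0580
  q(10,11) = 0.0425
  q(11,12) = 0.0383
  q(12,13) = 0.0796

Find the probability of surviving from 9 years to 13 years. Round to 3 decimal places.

0.798

Survival from 9 to 13 is the product of surviving each interval: (1 − 0.0580) × (1 − 0.0425) × (1 − 0.0383) × (1 − 0.0796).
= 0.9420 × 0.9575 × 0.9617 × 0.9204 = 0.798373.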